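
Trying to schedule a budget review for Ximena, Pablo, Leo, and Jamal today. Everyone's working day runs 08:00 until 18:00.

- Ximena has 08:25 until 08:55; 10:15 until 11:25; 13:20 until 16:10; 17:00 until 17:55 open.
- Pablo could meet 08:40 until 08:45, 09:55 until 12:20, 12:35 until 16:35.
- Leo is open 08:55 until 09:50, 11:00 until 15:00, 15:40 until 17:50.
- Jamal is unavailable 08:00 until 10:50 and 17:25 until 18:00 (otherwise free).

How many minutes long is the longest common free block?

Ximena free: 08:25-08:55, 10:15-11:25, 13:20-16:10, 17:00-17:55.
Pablo free: 08:40-08:45, 09:55-12:20, 12:35-16:35.
Leo free: 08:55-09:50, 11:00-15:00, 15:40-17:50.
Jamal free: 10:50-17:25 (invert busy blocks within the working day).
Ximena ∩ Pablo: 08:40-08:45, 10:15-11:25, 13:20-16:10.
Ximena ∩ Pablo ∩ Leo: 11:00-11:25, 13:20-15:00, 15:40-16:10.
Ximena ∩ Pablo ∩ Leo ∩ Jamal: 11:00-11:25, 13:20-15:00, 15:40-16:10.
So the common availability across everyone is 11:00-11:25, 13:20-15:00, 15:40-16:10.
The longest is 13:20-15:00 at 100 minutes.

100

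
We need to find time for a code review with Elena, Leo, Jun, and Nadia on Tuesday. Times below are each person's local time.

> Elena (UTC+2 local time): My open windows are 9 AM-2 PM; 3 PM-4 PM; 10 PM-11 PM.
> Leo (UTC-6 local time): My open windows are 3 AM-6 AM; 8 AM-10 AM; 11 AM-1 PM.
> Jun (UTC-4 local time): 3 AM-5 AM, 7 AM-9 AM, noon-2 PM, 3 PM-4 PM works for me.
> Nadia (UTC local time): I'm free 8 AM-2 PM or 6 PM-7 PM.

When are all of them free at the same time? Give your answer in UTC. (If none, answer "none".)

11:00-12:00

Elena in UTC: 07:00-12:00, 13:00-14:00, 20:00-21:00 (subtract 2h to convert from UTC+2).
Leo in UTC: 09:00-12:00, 14:00-16:00, 17:00-19:00 (add 6h to convert from UTC-6).
Jun in UTC: 07:00-09:00, 11:00-13:00, 16:00-18:00, 19:00-20:00 (add 4h to convert from UTC-4).
Nadia in UTC: 08:00-14:00, 18:00-19:00.
Elena ∩ Leo: 09:00-12:00.
Elena ∩ Leo ∩ Jun: 11:00-12:00.
Elena ∩ Leo ∩ Jun ∩ Nadia: 11:00-12:00.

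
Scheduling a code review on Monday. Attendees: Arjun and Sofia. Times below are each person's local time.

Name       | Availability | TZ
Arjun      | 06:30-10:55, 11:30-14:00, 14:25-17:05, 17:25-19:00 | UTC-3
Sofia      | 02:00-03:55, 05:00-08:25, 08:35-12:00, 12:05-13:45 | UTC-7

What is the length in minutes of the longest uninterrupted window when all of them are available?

115

Arjun in UTC: 09:30-13:55, 14:30-17:00, 17:25-20:05, 20:25-22:00 (add 3h to convert from UTC-3).
Sofia in UTC: 09:00-10:55, 12:00-15:25, 15:35-19:00, 19:05-20:45 (add 7h to convert from UTC-7).
Arjun ∩ Sofia: 09:30-10:55, 12:00-13:55, 14:30-15:25, 15:35-17:00, 17:25-19:00, 19:05-20:05, 20:25-20:45.
The longest is 12:00-13:55 at 115 minutes.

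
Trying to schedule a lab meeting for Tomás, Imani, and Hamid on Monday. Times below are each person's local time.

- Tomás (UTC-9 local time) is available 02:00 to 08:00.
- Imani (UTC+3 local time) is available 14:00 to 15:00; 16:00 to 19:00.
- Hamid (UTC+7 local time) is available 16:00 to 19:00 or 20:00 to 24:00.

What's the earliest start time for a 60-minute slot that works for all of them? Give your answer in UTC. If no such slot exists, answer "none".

11:00

Tomás in UTC: 11:00-17:00 (add 9h to convert from UTC-9).
Imani in UTC: 11:00-12:00, 13:00-16:00 (subtract 3h to convert from UTC+3).
Hamid in UTC: 09:00-12:00, 13:00-17:00 (subtract 7h to convert from UTC+7).
Tomás ∩ Imani: 11:00-12:00, 13:00-16:00.
Tomás ∩ Imani ∩ Hamid: 11:00-12:00, 13:00-16:00.
The first common window of at least 60 minutes is 11:00-12:00, so the earliest start is 11:00.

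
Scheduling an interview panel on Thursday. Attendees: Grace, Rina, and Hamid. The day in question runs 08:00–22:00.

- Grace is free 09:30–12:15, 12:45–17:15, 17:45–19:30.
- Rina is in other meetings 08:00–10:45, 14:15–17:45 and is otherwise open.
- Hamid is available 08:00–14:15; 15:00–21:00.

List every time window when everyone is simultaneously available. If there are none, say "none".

Grace free: 09:30-12:15, 12:45-17:15, 17:45-19:30.
Rina free: 10:45-14:15, 17:45-22:00 (invert busy blocks within the working day).
Hamid free: 08:00-14:15, 15:00-21:00.
Grace ∩ Rina: 10:45-12:15, 12:45-14:15, 17:45-19:30.
Grace ∩ Rina ∩ Hamid: 10:45-12:15, 12:45-14:15, 17:45-19:30.
Those are the intersection windows.

10:45-12:15, 12:45-14:15, 17:45-19:30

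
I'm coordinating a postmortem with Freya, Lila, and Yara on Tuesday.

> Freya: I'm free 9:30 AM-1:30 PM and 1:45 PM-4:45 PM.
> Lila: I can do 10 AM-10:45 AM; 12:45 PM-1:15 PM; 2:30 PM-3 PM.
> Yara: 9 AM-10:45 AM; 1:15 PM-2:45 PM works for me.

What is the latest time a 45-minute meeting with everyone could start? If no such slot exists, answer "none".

10:00

Freya ∩ Lila: 10:00-10:45, 12:45-13:15, 14:30-15:00.
Freya ∩ Lila ∩ Yara: 10:00-10:45, 14:30-14:45.
The last common window of at least 45 minutes is 10:00-10:45; a 45-minute meeting can start as late as 10:00 and still end by 10:45.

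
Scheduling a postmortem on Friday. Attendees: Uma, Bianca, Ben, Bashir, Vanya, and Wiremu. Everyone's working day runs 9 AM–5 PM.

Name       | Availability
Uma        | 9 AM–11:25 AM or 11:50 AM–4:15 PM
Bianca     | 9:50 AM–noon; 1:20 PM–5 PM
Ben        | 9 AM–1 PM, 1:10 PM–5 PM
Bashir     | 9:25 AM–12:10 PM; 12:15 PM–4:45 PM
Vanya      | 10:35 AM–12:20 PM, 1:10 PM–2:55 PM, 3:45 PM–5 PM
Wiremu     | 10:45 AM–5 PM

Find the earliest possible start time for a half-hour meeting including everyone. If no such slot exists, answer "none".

10:45

Uma ∩ Bianca: 09:50-11:25, 11:50-12:00, 13:20-16:15.
Uma ∩ Bianca ∩ Ben: 09:50-11:25, 11:50-12:00, 13:20-16:15.
Uma ∩ Bianca ∩ Ben ∩ Bashir: 09:50-11:25, 11:50-12:00, 13:20-16:15.
Uma ∩ Bianca ∩ Ben ∩ Bashir ∩ Vanya: 10:35-11:25, 11:50-12:00, 13:20-14:55, 15:45-16:15.
Uma ∩ Bianca ∩ Ben ∩ Bashir ∩ Vanya ∩ Wiremu: 10:45-11:25, 11:50-12:00, 13:20-14:55, 15:45-16:15.
Those are the intersection windows.
The first common window of at least 30 minutes is 10:45-11:25, so the earliest start is 10:45.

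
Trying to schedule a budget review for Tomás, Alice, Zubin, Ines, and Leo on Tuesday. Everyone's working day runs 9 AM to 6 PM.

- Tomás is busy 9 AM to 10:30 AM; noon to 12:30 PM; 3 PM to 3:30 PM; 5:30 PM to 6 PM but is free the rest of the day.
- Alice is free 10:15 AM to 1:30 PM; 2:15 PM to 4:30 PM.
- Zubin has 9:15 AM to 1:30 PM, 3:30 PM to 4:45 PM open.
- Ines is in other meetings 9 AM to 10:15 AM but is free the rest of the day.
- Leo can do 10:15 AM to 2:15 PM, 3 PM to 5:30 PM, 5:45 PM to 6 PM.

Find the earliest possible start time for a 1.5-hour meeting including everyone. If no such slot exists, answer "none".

10:30

Tomás free: 10:30-12:00, 12:30-15:00, 15:30-17:30 (invert busy blocks within the working day).
Alice free: 10:15-13:30, 14:15-16:30.
Zubin free: 09:15-13:30, 15:30-16:45.
Ines free: 10:15-18:00 (invert busy blocks within the working day).
Leo free: 10:15-14:15, 15:00-17:30, 17:45-18:00.
Tomás ∩ Alice: 10:30-12:00, 12:30-13:30, 14:15-15:00, 15:30-16:30.
Tomás ∩ Alice ∩ Zubin: 10:30-12:00, 12:30-13:30, 15:30-16:30.
Tomás ∩ Alice ∩ Zubin ∩ Ines: 10:30-12:00, 12:30-13:30, 15:30-16:30.
Tomás ∩ Alice ∩ Zubin ∩ Ines ∩ Leo: 10:30-12:00, 12:30-13:30, 15:30-16:30.
So the common availability across everyone is 10:30-12:00, 12:30-13:30, 15:30-16:30.
The first common window of at least 90 minutes is 10:30-12:00, so the earliest start is 10:30.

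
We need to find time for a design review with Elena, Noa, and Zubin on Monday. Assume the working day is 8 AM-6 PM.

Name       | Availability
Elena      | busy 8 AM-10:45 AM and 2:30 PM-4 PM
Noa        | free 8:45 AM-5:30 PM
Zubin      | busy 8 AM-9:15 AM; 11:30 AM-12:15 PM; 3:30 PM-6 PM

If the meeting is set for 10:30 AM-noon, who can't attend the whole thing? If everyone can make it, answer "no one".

Elena, Zubin

Elena free: 10:45-14:30, 16:00-18:00 (invert busy blocks within the working day).
Noa free: 08:45-17:30.
Zubin free: 09:15-11:30, 12:15-15:30 (invert busy blocks within the working day).
Elena: not fully free for 10:30-12:00. Noa: free for 10:30-12:00. Zubin: not fully free for 10:30-12:00.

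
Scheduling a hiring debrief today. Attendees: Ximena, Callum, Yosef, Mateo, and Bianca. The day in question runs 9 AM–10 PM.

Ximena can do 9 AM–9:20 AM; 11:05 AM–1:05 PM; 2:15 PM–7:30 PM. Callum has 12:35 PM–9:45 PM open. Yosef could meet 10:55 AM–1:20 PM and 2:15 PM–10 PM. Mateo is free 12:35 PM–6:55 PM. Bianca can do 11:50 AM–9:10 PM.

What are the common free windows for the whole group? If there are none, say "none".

12:35-13:05, 14:15-18:55

Ximena ∩ Callum: 12:35-13:05, 14:15-19:30.
Ximena ∩ Callum ∩ Yosef: 12:35-13:05, 14:15-19:30.
Ximena ∩ Callum ∩ Yosef ∩ Mateo: 12:35-13:05, 14:15-18:55.
Ximena ∩ Callum ∩ Yosef ∩ Mateo ∩ Bianca: 12:35-13:05, 14:15-18:55.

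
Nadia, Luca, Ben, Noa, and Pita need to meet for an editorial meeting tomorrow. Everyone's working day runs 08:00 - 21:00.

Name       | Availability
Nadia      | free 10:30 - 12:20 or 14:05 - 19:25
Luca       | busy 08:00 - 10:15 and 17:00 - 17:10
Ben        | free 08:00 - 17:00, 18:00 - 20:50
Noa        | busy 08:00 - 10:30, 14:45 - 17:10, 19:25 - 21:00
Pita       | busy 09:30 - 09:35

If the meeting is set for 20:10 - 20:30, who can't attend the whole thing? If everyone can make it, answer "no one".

Nadia free: 10:30-12:20, 14:05-19:25.
Luca free: 10:15-17:00, 17:10-21:00 (invert busy blocks within the working day).
Ben free: 08:00-17:00, 18:00-20:50.
Noa free: 10:30-14:45, 17:10-19:25 (invert busy blocks within the working day).
Pita free: 08:00-09:30, 09:35-21:00 (invert busy blocks within the working day).
Nadia: not fully free for 20:10-20:30. Luca: free for 20:10-20:30. Ben: free for 20:10-20:30. Noa: not fully free for 20:10-20:30. Pita: free for 20:10-20:30.

Nadia, Noa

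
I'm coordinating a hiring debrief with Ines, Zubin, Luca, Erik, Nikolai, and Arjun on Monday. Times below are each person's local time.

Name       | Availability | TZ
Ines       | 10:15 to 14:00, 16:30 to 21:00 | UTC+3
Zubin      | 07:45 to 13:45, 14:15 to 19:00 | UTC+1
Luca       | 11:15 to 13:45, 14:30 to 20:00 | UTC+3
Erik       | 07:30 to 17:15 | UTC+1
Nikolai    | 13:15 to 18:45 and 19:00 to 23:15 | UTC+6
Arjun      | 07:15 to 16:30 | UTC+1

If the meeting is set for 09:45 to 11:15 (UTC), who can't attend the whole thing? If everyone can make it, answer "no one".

Ines, Luca

Ines in UTC: 07:15-11:00, 13:30-18:00 (subtract 3h to convert from UTC+3).
Zubin in UTC: 06:45-12:45, 13:15-18:00 (subtract 1h to convert from UTC+1).
Luca in UTC: 08:15-10:45, 11:30-17:00 (subtract 3h to convert from UTC+3).
Erik in UTC: 06:30-16:15 (subtract 1h to convert from UTC+1).
Nikolai in UTC: 07:15-12:45, 13:00-17:15 (subtract 6h to convert from UTC+6).
Arjun in UTC: 06:15-15:30 (subtract 1h to convert from UTC+1).
Ines: not fully free for 09:45-11:15. Zubin: free for 09:45-11:15. Luca: not fully free for 09:45-11:15. Erik: free for 09:45-11:15. Nikolai: free for 09:45-11:15. Arjun: free for 09:45-11:15.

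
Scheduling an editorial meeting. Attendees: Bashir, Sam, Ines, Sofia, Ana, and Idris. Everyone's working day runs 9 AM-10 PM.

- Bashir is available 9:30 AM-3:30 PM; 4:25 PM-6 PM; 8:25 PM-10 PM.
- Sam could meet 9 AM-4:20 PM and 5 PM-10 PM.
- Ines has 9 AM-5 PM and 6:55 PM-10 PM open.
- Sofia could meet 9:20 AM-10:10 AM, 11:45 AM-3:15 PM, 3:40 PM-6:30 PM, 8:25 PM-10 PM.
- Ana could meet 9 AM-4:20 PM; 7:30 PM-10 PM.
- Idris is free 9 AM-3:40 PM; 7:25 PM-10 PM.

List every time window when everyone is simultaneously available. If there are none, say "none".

Bashir ∩ Sam: 09:30-15:30, 17:00-18:00, 20:25-22:00.
Bashir ∩ Sam ∩ Ines: 09:30-15:30, 20:25-22:00.
Bashir ∩ Sam ∩ Ines ∩ Sofia: 09:30-10:10, 11:45-15:15, 20:25-22:00.
Bashir ∩ Sam ∩ Ines ∩ Sofia ∩ Ana: 09:30-10:10, 11:45-15:15, 20:25-22:00.
Bashir ∩ Sam ∩ Ines ∩ Sofia ∩ Ana ∩ Idris: 09:30-10:10, 11:45-15:15, 20:25-22:00.

09:30-10:10, 11:45-15:15, 20:25-22:00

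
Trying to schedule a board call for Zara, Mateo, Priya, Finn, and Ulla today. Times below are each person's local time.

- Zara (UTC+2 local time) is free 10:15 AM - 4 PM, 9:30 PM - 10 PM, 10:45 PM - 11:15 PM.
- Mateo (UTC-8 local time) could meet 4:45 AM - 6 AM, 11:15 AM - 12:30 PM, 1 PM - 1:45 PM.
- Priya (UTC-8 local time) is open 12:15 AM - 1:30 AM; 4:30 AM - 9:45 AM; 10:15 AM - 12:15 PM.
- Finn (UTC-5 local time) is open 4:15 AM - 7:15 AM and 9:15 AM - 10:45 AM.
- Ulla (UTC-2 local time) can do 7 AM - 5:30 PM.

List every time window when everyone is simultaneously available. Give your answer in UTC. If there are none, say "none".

Zara in UTC: 08:15-14:00, 19:30-20:00, 20:45-21:15 (subtract 2h to convert from UTC+2).
Mateo in UTC: 12:45-14:00, 19:15-20:30, 21:00-21:45 (add 8h to convert from UTC-8).
Priya in UTC: 08:15-09:30, 12:30-17:45, 18:15-20:15 (add 8h to convert from UTC-8).
Finn in UTC: 09:15-12:15, 14:15-15:45 (add 5h to convert from UTC-5).
Ulla in UTC: 09:00-19:30 (add 2h to convert from UTC-2).
Zara ∩ Mateo: 12:45-14:00, 19:30-20:00, 21:00-21:15.
Zara ∩ Mateo ∩ Priya: 12:45-14:00, 19:30-20:00.
Zara ∩ Mateo ∩ Priya ∩ Finn: ∅.
Zara ∩ Mateo ∩ Priya ∩ Finn ∩ Ulla: ∅.
There is no time when everyone is free.

none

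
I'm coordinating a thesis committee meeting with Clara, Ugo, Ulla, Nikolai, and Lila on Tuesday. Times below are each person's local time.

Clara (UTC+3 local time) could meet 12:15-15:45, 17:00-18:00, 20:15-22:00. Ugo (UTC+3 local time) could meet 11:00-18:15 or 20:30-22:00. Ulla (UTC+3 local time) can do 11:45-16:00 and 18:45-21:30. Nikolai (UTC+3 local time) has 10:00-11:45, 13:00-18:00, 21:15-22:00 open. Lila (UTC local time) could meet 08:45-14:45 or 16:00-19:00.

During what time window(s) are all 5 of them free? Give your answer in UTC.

Clara in UTC: 09:15-12:45, 14:00-15:00, 17:15-19:00 (subtract 3h to convert from UTC+3).
Ugo in UTC: 08:00-15:15, 17:30-19:00 (subtract 3h to convert from UTC+3).
Ulla in UTC: 08:45-13:00, 15:45-18:30 (subtract 3h to convert from UTC+3).
Nikolai in UTC: 07:00-08:45, 10:00-15:00, 18:15-19:00 (subtract 3h to convert from UTC+3).
Lila in UTC: 08:45-14:45, 16:00-19:00.
Clara ∩ Ugo: 09:15-12:45, 14:00-15:00, 17:30-19:00.
Clara ∩ Ugo ∩ Ulla: 09:15-12:45, 17:30-18:30.
Clara ∩ Ugo ∩ Ulla ∩ Nikolai: 10:00-12:45, 18:15-18:30.
Clara ∩ Ugo ∩ Ulla ∩ Nikolai ∩ Lila: 10:00-12:45, 18:15-18:30.
Those are the intersection windows.

10:00-12:45, 18:15-18:30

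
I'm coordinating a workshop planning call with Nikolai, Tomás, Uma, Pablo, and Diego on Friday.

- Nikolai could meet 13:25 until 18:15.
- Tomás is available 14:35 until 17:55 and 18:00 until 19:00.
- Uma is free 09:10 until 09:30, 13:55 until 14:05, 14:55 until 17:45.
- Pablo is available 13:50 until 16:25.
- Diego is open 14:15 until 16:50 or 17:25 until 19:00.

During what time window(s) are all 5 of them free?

Nikolai ∩ Tomás: 14:35-17:55, 18:00-18:15.
Nikolai ∩ Tomás ∩ Uma: 14:55-17:45.
Nikolai ∩ Tomás ∩ Uma ∩ Pablo: 14:55-16:25.
Nikolai ∩ Tomás ∩ Uma ∩ Pablo ∩ Diego: 14:55-16:25.
So the common availability across everyone is 14:55-16:25.

14:55-16:25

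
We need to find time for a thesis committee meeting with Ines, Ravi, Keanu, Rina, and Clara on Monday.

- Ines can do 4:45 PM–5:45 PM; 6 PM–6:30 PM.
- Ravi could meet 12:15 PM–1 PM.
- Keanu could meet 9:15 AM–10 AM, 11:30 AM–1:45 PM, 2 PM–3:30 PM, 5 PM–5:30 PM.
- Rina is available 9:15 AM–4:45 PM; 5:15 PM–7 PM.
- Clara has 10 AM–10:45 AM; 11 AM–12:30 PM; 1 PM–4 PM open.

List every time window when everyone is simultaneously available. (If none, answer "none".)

none

Ines ∩ Ravi: ∅.
Ines ∩ Ravi ∩ Keanu: ∅.
Ines ∩ Ravi ∩ Keanu ∩ Rina: ∅.
Ines ∩ Ravi ∩ Keanu ∩ Rina ∩ Clara: ∅.
There is no time when everyone is free.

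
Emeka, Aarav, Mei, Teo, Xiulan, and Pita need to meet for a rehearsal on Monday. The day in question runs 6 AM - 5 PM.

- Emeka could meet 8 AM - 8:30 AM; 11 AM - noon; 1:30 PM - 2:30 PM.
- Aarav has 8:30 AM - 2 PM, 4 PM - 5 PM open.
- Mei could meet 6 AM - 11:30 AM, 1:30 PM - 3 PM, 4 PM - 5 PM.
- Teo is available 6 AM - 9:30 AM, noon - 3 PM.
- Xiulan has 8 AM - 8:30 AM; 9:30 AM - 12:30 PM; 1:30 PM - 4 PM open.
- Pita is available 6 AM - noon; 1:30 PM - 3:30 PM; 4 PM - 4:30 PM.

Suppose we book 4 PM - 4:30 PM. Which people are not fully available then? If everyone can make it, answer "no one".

Emeka, Teo, Xiulan

Emeka: not fully free for 16:00-16:30. Aarav: free for 16:00-16:30. Mei: free for 16:00-16:30. Teo: not fully free for 16:00-16:30. Xiulan: not fully free for 16:00-16:30. Pita: free for 16:00-16:30.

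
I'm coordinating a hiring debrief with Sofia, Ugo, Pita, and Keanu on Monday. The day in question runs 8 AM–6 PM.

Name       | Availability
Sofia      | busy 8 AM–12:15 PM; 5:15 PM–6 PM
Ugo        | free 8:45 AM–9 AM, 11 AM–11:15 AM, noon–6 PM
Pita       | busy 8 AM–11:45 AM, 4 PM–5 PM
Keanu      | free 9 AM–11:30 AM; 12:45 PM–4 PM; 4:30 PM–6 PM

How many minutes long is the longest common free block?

Sofia free: 12:15-17:15 (invert busy blocks within the working day).
Ugo free: 08:45-09:00, 11:00-11:15, 12:00-18:00.
Pita free: 11:45-16:00, 17:00-18:00 (invert busy blocks within the working day).
Keanu free: 09:00-11:30, 12:45-16:00, 16:30-18:00.
Sofia ∩ Ugo: 12:15-17:15.
Sofia ∩ Ugo ∩ Pita: 12:15-16:00, 17:00-17:15.
Sofia ∩ Ugo ∩ Pita ∩ Keanu: 12:45-16:00, 17:00-17:15.
The longest is 12:45-16:00 at 195 minutes.

195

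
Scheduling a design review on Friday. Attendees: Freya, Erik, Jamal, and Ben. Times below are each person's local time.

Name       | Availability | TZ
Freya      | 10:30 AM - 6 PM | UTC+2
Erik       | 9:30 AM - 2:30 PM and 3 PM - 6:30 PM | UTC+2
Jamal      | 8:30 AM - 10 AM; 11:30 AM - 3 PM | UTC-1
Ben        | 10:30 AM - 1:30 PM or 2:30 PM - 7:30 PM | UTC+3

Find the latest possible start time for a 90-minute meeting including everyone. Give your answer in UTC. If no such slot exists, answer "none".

14:30

Freya in UTC: 08:30-16:00 (subtract 2h to convert from UTC+2).
Erik in UTC: 07:30-12:30, 13:00-16:30 (subtract 2h to convert from UTC+2).
Jamal in UTC: 09:30-11:00, 12:30-16:00 (add 1h to convert from UTC-1).
Ben in UTC: 07:30-10:30, 11:30-16:30 (subtract 3h to convert from UTC+3).
Freya ∩ Erik: 08:30-12:30, 13:00-16:00.
Freya ∩ Erik ∩ Jamal: 09:30-11:00, 13:00-16:00.
Freya ∩ Erik ∩ Jamal ∩ Ben: 09:30-10:30, 13:00-16:00.
The last common window of at least 90 minutes is 13:00-16:00; a 90-minute meeting can start as late as 14:30 and still end by 16:00.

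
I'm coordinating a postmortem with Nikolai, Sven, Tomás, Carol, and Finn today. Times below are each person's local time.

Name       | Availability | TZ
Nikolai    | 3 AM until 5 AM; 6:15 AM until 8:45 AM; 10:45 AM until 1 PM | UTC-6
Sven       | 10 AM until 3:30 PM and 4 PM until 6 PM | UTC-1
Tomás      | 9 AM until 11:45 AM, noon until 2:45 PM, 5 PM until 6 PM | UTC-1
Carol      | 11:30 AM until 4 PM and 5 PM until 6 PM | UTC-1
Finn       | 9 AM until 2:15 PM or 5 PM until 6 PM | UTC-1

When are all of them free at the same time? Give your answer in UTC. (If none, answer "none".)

Nikolai in UTC: 09:00-11:00, 12:15-14:45, 16:45-19:00 (add 6h to convert from UTC-6).
Sven in UTC: 11:00-16:30, 17:00-19:00 (add 1h to convert from UTC-1).
Tomás in UTC: 10:00-12:45, 13:00-15:45, 18:00-19:00 (add 1h to convert from UTC-1).
Carol in UTC: 12:30-17:00, 18:00-19:00 (add 1h to convert from UTC-1).
Finn in UTC: 10:00-15:15, 18:00-19:00 (add 1h to convert from UTC-1).
Nikolai ∩ Sven: 12:15-14:45, 17:00-19:00.
Nikolai ∩ Sven ∩ Tomás: 12:15-12:45, 13:00-14:45, 18:00-19:00.
Nikolai ∩ Sven ∩ Tomás ∩ Carol: 12:30-12:45, 13:00-14:45, 18:00-19:00.
Nikolai ∩ Sven ∩ Tomás ∩ Carol ∩ Finn: 12:30-12:45, 13:00-14:45, 18:00-19:00.
Those are the intersection windows.

12:30-12:45, 13:00-14:45, 18:00-19:00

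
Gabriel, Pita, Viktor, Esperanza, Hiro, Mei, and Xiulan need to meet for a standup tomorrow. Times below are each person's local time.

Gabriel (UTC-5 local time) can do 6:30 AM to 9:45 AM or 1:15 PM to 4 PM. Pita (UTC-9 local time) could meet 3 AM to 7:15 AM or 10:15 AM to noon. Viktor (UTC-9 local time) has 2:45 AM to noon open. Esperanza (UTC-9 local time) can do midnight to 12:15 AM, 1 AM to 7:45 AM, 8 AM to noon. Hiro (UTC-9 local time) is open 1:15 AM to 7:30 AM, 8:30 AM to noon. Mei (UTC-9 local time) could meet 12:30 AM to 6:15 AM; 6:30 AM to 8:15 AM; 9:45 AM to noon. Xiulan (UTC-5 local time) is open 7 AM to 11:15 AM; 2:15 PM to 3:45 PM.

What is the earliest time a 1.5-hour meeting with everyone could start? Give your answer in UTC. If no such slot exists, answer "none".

Gabriel in UTC: 11:30-14:45, 18:15-21:00 (add 5h to convert from UTC-5).
Pita in UTC: 12:00-16:15, 19:15-21:00 (add 9h to convert from UTC-9).
Viktor in UTC: 11:45-21:00 (add 9h to convert from UTC-9).
Esperanza in UTC: 09:00-09:15, 10:00-16:45, 17:00-21:00 (add 9h to convert from UTC-9).
Hiro in UTC: 10:15-16:30, 17:30-21:00 (add 9h to convert from UTC-9).
Mei in UTC: 09:30-15:15, 15:30-17:15, 18:45-21:00 (add 9h to convert from UTC-9).
Xiulan in UTC: 12:00-16:15, 19:15-20:45 (add 5h to convert from UTC-5).
Gabriel ∩ Pita: 12:00-14:45, 19:15-21:00.
Gabriel ∩ Pita ∩ Viktor: 12:00-14:45, 19:15-21:00.
Gabriel ∩ Pita ∩ Viktor ∩ Esperanza: 12:00-14:45, 19:15-21:00.
Gabriel ∩ Pita ∩ Viktor ∩ Esperanza ∩ Hiro: 12:00-14:45, 19:15-21:00.
Gabriel ∩ Pita ∩ Viktor ∩ Esperanza ∩ Hiro ∩ Mei: 12:00-14:45, 19:15-21:00.
Gabriel ∩ Pita ∩ Viktor ∩ Esperanza ∩ Hiro ∩ Mei ∩ Xiulan: 12:00-14:45, 19:15-20:45.
So the common availability across everyone is 12:00-14:45, 19:15-20:45.
The first common window of at least 90 minutes is 12:00-14:45, so the earliest start is 12:00.

12:00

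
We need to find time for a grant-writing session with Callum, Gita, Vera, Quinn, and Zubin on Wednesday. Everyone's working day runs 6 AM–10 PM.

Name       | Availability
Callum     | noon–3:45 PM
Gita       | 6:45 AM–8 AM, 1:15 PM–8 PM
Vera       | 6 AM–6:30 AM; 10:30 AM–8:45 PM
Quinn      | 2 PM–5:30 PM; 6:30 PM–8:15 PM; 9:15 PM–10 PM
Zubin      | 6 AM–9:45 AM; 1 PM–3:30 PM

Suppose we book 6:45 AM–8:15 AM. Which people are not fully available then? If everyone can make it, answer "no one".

Callum: not fully free for 06:45-08:15. Gita: not fully free for 06:45-08:15. Vera: not fully free for 06:45-08:15. Quinn: not fully free for 06:45-08:15. Zubin: free for 06:45-08:15.

Callum, Gita, Quinn, Vera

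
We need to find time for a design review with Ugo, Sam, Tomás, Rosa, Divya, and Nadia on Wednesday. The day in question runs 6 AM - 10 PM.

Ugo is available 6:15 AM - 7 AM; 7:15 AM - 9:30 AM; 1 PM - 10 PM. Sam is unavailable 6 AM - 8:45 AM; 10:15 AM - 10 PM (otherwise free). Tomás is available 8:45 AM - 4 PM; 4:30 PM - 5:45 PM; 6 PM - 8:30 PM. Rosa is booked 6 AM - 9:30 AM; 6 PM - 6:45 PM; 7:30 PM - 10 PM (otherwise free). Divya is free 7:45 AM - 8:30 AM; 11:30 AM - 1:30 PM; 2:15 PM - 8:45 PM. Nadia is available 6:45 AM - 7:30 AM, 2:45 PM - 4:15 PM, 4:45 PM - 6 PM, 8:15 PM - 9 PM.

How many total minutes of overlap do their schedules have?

Ugo free: 06:15-07:00, 07:15-09:30, 13:00-22:00.
Sam free: 08:45-10:15 (invert busy blocks within the working day).
Tomás free: 08:45-16:00, 16:30-17:45, 18:00-20:30.
Rosa free: 09:30-18:00, 18:45-19:30 (invert busy blocks within the working day).
Divya free: 07:45-08:30, 11:30-13:30, 14:15-20:45.
Nadia free: 06:45-07:30, 14:45-16:15, 16:45-18:00, 20:15-21:00.
Ugo ∩ Sam: 08:45-09:30.
Ugo ∩ Sam ∩ Tomás: 08:45-09:30.
Ugo ∩ Sam ∩ Tomás ∩ Rosa: ∅.
Ugo ∩ Sam ∩ Tomás ∩ Rosa ∩ Divya: ∅.
Ugo ∩ Sam ∩ Tomás ∩ Rosa ∩ Divya ∩ Nadia: ∅.
There is no time when everyone is free.
There is no common window, so the total is 0 minutes.

0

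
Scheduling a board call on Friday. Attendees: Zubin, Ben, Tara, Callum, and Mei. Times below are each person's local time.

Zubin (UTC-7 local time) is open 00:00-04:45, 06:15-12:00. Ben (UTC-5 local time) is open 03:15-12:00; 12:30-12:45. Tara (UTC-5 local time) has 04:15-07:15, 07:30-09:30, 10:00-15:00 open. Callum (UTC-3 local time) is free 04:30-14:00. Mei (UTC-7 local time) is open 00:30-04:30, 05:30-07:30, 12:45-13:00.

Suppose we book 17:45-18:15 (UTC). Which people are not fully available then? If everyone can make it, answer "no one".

Zubin in UTC: 07:00-11:45, 13:15-19:00 (add 7h to convert from UTC-7).
Ben in UTC: 08:15-17:00, 17:30-17:45 (add 5h to convert from UTC-5).
Tara in UTC: 09:15-12:15, 12:30-14:30, 15:00-20:00 (add 5h to convert from UTC-5).
Callum in UTC: 07:30-17:00 (add 3h to convert from UTC-3).
Mei in UTC: 07:30-11:30, 12:30-14:30, 19:45-20:00 (add 7h to convert from UTC-7).
Zubin: free for 17:45-18:15. Ben: not fully free for 17:45-18:15. Tara: free for 17:45-18:15. Callum: not fully free for 17:45-18:15. Mei: not fully free for 17:45-18:15.

Ben, Callum, Mei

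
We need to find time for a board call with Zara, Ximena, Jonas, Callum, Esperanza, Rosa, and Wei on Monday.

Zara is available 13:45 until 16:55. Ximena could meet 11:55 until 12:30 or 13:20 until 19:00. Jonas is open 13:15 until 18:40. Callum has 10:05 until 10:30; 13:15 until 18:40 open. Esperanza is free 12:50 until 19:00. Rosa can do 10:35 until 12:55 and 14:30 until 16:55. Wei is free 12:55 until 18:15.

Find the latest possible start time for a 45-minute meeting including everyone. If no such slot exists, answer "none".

Zara ∩ Ximena: 13:45-16:55.
Zara ∩ Ximena ∩ Jonas: 13:45-16:55.
Zara ∩ Ximena ∩ Jonas ∩ Callum: 13:45-16:55.
Zara ∩ Ximena ∩ Jonas ∩ Callum ∩ Esperanza: 13:45-16:55.
Zara ∩ Ximena ∩ Jonas ∩ Callum ∩ Esperanza ∩ Rosa: 14:30-16:55.
Zara ∩ Ximena ∩ Jonas ∩ Callum ∩ Esperanza ∩ Rosa ∩ Wei: 14:30-16:55.
The last common window of at least 45 minutes is 14:30-16:55; a 45-minute meeting can start as late as 16:10 and still end by 16:55.

16:10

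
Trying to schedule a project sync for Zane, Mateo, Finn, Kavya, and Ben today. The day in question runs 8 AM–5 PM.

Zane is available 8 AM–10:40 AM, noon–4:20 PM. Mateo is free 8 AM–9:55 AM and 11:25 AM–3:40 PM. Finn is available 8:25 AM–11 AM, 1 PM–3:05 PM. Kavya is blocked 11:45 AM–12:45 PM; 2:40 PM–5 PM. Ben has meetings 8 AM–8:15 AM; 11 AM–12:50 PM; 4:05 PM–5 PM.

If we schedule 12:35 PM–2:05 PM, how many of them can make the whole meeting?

2

Zane free: 08:00-10:40, 12:00-16:20.
Mateo free: 08:00-09:55, 11:25-15:40.
Finn free: 08:25-11:00, 13:00-15:05.
Kavya free: 08:00-11:45, 12:45-14:40 (invert busy blocks within the working day).
Ben free: 08:15-11:00, 12:50-16:05 (invert busy blocks within the working day).
Zane and Mateo can make the full 12:35-14:05 slot — that's 2.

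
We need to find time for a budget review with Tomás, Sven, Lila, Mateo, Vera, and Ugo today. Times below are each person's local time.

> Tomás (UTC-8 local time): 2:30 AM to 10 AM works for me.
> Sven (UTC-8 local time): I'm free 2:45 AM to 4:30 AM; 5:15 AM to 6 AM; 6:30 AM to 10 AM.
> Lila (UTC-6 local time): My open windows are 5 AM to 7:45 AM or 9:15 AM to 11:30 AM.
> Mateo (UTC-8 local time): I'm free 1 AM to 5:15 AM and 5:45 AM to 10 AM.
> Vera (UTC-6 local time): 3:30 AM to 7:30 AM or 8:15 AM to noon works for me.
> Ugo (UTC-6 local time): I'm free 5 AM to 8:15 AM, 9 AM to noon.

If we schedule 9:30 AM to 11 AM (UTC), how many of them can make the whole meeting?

2

Tomás in UTC: 10:30-18:00 (add 8h to convert from UTC-8).
Sven in UTC: 10:45-12:30, 13:15-14:00, 14:30-18:00 (add 8h to convert from UTC-8).
Lila in UTC: 11:00-13:45, 15:15-17:30 (add 6h to convert from UTC-6).
Mateo in UTC: 09:00-13:15, 13:45-18:00 (add 8h to convert from UTC-8).
Vera in UTC: 09:30-13:30, 14:15-18:00 (add 6h to convert from UTC-6).
Ugo in UTC: 11:00-14:15, 15:00-18:00 (add 6h to convert from UTC-6).
Mateo and Vera can make the full 09:30-11:00 slot — that's 2.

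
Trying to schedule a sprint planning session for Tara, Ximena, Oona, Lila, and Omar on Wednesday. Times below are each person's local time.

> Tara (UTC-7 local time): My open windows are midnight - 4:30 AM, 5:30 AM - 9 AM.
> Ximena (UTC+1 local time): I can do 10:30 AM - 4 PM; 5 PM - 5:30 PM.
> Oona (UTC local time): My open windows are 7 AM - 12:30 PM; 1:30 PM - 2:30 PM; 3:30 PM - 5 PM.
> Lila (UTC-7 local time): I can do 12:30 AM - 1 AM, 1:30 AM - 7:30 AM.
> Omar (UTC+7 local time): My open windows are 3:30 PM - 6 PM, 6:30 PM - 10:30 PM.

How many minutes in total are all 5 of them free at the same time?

150

Tara in UTC: 07:00-11:30, 12:30-16:00 (add 7h to convert from UTC-7).
Ximena in UTC: 09:30-15:00, 16:00-16:30 (subtract 1h to convert from UTC+1).
Oona in UTC: 07:00-12:30, 13:30-14:30, 15:30-17:00.
Lila in UTC: 07:30-08:00, 08:30-14:30 (add 7h to convert from UTC-7).
Omar in UTC: 08:30-11:00, 11:30-15:30 (subtract 7h to convert from UTC+7).
Tara ∩ Ximena: 09:30-11:30, 12:30-15:00.
Tara ∩ Ximena ∩ Oona: 09:30-11:30, 13:30-14:30.
Tara ∩ Ximena ∩ Oona ∩ Lila: 09:30-11:30, 13:30-14:30.
Tara ∩ Ximena ∩ Oona ∩ Lila ∩ Omar: 09:30-11:00, 13:30-14:30.
Summing the common windows: 90 + 60 = 150 minutes.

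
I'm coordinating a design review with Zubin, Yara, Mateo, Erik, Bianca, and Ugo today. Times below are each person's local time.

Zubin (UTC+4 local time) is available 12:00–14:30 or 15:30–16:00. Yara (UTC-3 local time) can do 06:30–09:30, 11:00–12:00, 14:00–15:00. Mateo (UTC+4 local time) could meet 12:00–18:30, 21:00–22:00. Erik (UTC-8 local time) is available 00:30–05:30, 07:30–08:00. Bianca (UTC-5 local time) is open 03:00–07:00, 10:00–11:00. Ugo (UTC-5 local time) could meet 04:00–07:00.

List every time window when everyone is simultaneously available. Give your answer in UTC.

Zubin in UTC: 08:00-10:30, 11:30-12:00 (subtract 4h to convert from UTC+4).
Yara in UTC: 09:30-12:30, 14:00-15:00, 17:00-18:00 (add 3h to convert from UTC-3).
Mateo in UTC: 08:00-14:30, 17:00-18:00 (subtract 4h to convert from UTC+4).
Erik in UTC: 08:30-13:30, 15:30-16:00 (add 8h to convert from UTC-8).
Bianca in UTC: 08:00-12:00, 15:00-16:00 (add 5h to convert from UTC-5).
Ugo in UTC: 09:00-12:00 (add 5h to convert from UTC-5).
Zubin ∩ Yara: 09:30-10:30, 11:30-12:00.
Zubin ∩ Yara ∩ Mateo: 09:30-10:30, 11:30-12:00.
Zubin ∩ Yara ∩ Mateo ∩ Erik: 09:30-10:30, 11:30-12:00.
Zubin ∩ Yara ∩ Mateo ∩ Erik ∩ Bianca: 09:30-10:30, 11:30-12:00.
Zubin ∩ Yara ∩ Mateo ∩ Erik ∩ Bianca ∩ Ugo: 09:30-10:30, 11:30-12:00.

09:30-10:30, 11:30-12:00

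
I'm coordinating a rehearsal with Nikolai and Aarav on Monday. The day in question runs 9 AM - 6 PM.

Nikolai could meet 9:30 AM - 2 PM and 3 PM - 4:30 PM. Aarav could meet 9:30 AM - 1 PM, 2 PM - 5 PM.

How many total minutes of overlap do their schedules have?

Nikolai ∩ Aarav: 09:30-13:00, 15:00-16:30.
Summing the common windows: 210 + 90 = 300 minutes.

300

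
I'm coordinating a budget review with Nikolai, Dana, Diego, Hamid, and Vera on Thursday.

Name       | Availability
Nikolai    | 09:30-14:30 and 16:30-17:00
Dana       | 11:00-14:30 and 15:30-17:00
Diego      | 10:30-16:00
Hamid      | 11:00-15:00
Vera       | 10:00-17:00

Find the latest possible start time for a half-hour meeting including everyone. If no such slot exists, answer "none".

14:00

Nikolai ∩ Dana: 11:00-14:30, 16:30-17:00.
Nikolai ∩ Dana ∩ Diego: 11:00-14:30.
Nikolai ∩ Dana ∩ Diego ∩ Hamid: 11:00-14:30.
Nikolai ∩ Dana ∩ Diego ∩ Hamid ∩ Vera: 11:00-14:30.
The last common window of at least 30 minutes is 11:00-14:30; a 30-minute meeting can start as late as 14:00 and still end by 14:30.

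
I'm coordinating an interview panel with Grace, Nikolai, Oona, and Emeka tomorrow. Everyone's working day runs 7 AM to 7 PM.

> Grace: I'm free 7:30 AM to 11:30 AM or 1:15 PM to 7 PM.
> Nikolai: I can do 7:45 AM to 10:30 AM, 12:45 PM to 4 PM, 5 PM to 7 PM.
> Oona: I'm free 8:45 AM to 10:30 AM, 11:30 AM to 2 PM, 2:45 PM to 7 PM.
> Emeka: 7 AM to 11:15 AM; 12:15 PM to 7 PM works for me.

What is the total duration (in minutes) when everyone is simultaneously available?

Grace ∩ Nikolai: 07:45-10:30, 13:15-16:00, 17:00-19:00.
Grace ∩ Nikolai ∩ Oona: 08:45-10:30, 13:15-14:00, 14:45-16:00, 17:00-19:00.
Grace ∩ Nikolai ∩ Oona ∩ Emeka: 08:45-10:30, 13:15-14:00, 14:45-16:00, 17:00-19:00.
Summing the common windows: 105 + 45 + 75 + 120 = 345 minutes.

345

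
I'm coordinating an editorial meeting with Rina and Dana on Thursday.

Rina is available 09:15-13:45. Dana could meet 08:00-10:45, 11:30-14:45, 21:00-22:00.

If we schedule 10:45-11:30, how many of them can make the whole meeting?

1

Rina can make the full 10:45-11:30 slot — that's 1.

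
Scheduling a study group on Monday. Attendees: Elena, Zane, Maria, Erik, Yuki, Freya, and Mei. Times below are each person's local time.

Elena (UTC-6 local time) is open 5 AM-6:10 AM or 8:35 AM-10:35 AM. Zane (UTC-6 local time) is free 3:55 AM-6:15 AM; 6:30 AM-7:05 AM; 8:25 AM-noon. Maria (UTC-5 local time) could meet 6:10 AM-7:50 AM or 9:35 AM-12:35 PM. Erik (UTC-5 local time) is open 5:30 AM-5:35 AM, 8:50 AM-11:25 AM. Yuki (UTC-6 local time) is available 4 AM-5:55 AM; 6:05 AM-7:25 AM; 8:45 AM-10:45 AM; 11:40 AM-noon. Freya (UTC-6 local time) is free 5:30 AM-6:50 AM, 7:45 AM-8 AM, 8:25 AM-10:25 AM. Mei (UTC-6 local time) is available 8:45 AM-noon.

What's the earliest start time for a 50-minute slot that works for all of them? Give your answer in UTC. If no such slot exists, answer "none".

14:45

Elena in UTC: 11:00-12:10, 14:35-16:35 (add 6h to convert from UTC-6).
Zane in UTC: 09:55-12:15, 12:30-13:05, 14:25-18:00 (add 6h to convert from UTC-6).
Maria in UTC: 11:10-12:50, 14:35-17:35 (add 5h to convert from UTC-5).
Erik in UTC: 10:30-10:35, 13:50-16:25 (add 5h to convert from UTC-5).
Yuki in UTC: 10:00-11:55, 12:05-13:25, 14:45-16:45, 17:40-18:00 (add 6h to convert from UTC-6).
Freya in UTC: 11:30-12:50, 13:45-14:00, 14:25-16:25 (add 6h to convert from UTC-6).
Mei in UTC: 14:45-18:00 (add 6h to convert from UTC-6).
Elena ∩ Zane: 11:00-12:10, 14:35-16:35.
Elena ∩ Zane ∩ Maria: 11:10-12:10, 14:35-16:35.
Elena ∩ Zane ∩ Maria ∩ Erik: 14:35-16:25.
Elena ∩ Zane ∩ Maria ∩ Erik ∩ Yuki: 14:45-16:25.
Elena ∩ Zane ∩ Maria ∩ Erik ∩ Yuki ∩ Freya: 14:45-16:25.
Elena ∩ Zane ∩ Maria ∩ Erik ∩ Yuki ∩ Freya ∩ Mei: 14:45-16:25.
The first common window of at least 50 minutes is 14:45-16:25, so the earliest start is 14:45.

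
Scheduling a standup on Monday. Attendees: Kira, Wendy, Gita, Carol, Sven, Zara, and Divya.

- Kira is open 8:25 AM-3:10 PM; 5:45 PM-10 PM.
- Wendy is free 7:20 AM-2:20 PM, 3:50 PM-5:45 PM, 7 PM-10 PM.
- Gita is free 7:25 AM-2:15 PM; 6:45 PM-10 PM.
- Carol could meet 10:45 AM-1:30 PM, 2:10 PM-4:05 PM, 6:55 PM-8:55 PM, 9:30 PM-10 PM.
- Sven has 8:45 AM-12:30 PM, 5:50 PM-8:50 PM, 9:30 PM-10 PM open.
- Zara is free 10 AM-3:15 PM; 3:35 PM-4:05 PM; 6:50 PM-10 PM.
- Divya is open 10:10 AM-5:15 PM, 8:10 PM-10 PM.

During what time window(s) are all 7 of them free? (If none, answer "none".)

10:45-12:30, 20:10-20:50, 21:30-22:00

Kira ∩ Wendy: 08:25-14:20, 19:00-22:00.
Kira ∩ Wendy ∩ Gita: 08:25-14:15, 19:00-22:00.
Kira ∩ Wendy ∩ Gita ∩ Carol: 10:45-13:30, 14:10-14:15, 19:00-20:55, 21:30-22:00.
Kira ∩ Wendy ∩ Gita ∩ Carol ∩ Sven: 10:45-12:30, 19:00-20:50, 21:30-22:00.
Kira ∩ Wendy ∩ Gita ∩ Carol ∩ Sven ∩ Zara: 10:45-12:30, 19:00-20:50, 21:30-22:00.
Kira ∩ Wendy ∩ Gita ∩ Carol ∩ Sven ∩ Zara ∩ Divya: 10:45-12:30, 20:10-20:50, 21:30-22:00.
So the common availability across everyone is 10:45-12:30, 20:10-20:50, 21:30-22:00.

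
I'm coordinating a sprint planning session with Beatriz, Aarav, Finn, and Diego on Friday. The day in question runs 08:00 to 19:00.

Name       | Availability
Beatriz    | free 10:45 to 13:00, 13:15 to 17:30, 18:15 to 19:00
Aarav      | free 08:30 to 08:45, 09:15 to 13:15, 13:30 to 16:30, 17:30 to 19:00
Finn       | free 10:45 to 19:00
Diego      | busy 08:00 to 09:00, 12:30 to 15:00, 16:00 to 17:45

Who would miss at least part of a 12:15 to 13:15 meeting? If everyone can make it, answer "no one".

Beatriz free: 10:45-13:00, 13:15-17:30, 18:15-19:00.
Aarav free: 08:30-08:45, 09:15-13:15, 13:30-16:30, 17:30-19:00.
Finn free: 10:45-19:00.
Diego free: 09:00-12:30, 15:00-16:00, 17:45-19:00 (invert busy blocks within the working day).
Beatriz: not fully free for 12:15-13:15. Aarav: free for 12:15-13:15. Finn: free for 12:15-13:15. Diego: not fully free for 12:15-13:15.

Beatriz, Diego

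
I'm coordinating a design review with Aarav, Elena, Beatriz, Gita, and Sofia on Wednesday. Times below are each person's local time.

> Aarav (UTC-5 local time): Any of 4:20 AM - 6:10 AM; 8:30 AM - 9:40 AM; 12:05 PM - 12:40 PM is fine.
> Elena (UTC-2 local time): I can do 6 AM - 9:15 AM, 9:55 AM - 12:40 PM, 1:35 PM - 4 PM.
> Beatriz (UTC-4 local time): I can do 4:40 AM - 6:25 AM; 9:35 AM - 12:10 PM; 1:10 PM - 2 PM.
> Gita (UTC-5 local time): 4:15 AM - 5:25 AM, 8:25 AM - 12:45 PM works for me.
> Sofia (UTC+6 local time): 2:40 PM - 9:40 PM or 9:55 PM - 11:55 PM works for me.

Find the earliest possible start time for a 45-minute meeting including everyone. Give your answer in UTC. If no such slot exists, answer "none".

Aarav in UTC: 09:20-11:10, 13:30-14:40, 17:05-17:40 (add 5h to convert from UTC-5).
Elena in UTC: 08:00-11:15, 11:55-14:40, 15:35-18:00 (add 2h to convert from UTC-2).
Beatriz in UTC: 08:40-10:25, 13:35-16:10, 17:10-18:00 (add 4h to convert from UTC-4).
Gita in UTC: 09:15-10:25, 13:25-17:45 (add 5h to convert from UTC-5).
Sofia in UTC: 08:40-15:40, 15:55-17:55 (subtract 6h to convert from UTC+6).
Aarav ∩ Elena: 09:20-11:10, 13:30-14:40, 17:05-17:40.
Aarav ∩ Elena ∩ Beatriz: 09:20-10:25, 13:35-14:40, 17:10-17:40.
Aarav ∩ Elena ∩ Beatriz ∩ Gita: 09:20-10:25, 13:35-14:40, 17:10-17:40.
Aarav ∩ Elena ∩ Beatriz ∩ Gita ∩ Sofia: 09:20-10:25, 13:35-14:40, 17:10-17:40.
Those are the intersection windows.
The first common window of at least 45 minutes is 09:20-10:25, so the earliest start is 09:20.

09:20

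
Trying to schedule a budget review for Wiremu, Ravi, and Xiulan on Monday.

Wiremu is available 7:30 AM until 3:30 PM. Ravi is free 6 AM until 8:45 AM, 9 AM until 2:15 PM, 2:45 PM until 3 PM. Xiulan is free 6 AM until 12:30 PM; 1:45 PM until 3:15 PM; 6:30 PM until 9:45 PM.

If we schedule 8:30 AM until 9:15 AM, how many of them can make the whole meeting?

Wiremu and Xiulan can make the full 08:30-09:15 slot — that's 2.

2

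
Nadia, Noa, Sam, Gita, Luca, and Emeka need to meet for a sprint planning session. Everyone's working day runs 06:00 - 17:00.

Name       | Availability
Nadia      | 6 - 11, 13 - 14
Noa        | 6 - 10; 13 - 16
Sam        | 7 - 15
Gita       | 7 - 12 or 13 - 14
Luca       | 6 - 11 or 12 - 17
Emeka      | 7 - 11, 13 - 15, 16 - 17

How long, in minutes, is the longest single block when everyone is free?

180

Nadia ∩ Noa: 06:00-10:00, 13:00-14:00.
Nadia ∩ Noa ∩ Sam: 07:00-10:00, 13:00-14:00.
Nadia ∩ Noa ∩ Sam ∩ Gita: 07:00-10:00, 13:00-14:00.
Nadia ∩ Noa ∩ Sam ∩ Gita ∩ Luca: 07:00-10:00, 13:00-14:00.
Nadia ∩ Noa ∩ Sam ∩ Gita ∩ Luca ∩ Emeka: 07:00-10:00, 13:00-14:00.
Those are the intersection windows.
The longest is 07:00-10:00 at 180 minutes.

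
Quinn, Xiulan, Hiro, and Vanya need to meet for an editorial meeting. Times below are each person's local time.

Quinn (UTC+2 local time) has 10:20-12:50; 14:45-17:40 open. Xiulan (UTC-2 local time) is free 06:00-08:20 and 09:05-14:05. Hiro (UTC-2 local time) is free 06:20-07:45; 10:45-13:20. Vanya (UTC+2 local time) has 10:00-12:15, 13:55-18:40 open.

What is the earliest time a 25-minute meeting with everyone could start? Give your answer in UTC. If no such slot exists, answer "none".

08:20

Quinn in UTC: 08:20-10:50, 12:45-15:40 (subtract 2h to convert from UTC+2).
Xiulan in UTC: 08:00-10:20, 11:05-16:05 (add 2h to convert from UTC-2).
Hiro in UTC: 08:20-09:45, 12:45-15:20 (add 2h to convert from UTC-2).
Vanya in UTC: 08:00-10:15, 11:55-16:40 (subtract 2h to convert from UTC+2).
Quinn ∩ Xiulan: 08:20-10:20, 12:45-15:40.
Quinn ∩ Xiulan ∩ Hiro: 08:20-09:45, 12:45-15:20.
Quinn ∩ Xiulan ∩ Hiro ∩ Vanya: 08:20-09:45, 12:45-15:20.
So the common availability across everyone is 08:20-09:45, 12:45-15:20.
The first common window of at least 25 minutes is 08:20-09:45, so the earliest start is 08:20.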